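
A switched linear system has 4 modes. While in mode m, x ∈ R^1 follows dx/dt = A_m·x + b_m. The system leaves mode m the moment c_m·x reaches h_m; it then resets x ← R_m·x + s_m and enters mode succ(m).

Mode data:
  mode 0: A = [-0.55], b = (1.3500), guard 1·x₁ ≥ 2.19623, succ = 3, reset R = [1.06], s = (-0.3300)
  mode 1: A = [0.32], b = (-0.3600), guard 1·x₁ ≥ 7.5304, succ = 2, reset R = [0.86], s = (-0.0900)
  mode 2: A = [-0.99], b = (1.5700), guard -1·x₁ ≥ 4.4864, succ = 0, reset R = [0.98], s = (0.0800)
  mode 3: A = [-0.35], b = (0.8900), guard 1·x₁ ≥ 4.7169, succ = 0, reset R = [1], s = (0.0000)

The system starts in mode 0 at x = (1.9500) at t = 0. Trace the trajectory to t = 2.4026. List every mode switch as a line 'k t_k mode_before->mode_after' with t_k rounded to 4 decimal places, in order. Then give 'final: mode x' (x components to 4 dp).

Mode 0: guard c·x = 2.1962 hit at Δt = 1.2172 (t = 1.2172), x⁻ = (2.1962) → reset → x⁺ = (1.9980), jump to mode 3
Mode 3: flow for 1.1854 to horizon, guard not reached → x = (2.1830)

1 1.2172 0->3
final: 3 2.1830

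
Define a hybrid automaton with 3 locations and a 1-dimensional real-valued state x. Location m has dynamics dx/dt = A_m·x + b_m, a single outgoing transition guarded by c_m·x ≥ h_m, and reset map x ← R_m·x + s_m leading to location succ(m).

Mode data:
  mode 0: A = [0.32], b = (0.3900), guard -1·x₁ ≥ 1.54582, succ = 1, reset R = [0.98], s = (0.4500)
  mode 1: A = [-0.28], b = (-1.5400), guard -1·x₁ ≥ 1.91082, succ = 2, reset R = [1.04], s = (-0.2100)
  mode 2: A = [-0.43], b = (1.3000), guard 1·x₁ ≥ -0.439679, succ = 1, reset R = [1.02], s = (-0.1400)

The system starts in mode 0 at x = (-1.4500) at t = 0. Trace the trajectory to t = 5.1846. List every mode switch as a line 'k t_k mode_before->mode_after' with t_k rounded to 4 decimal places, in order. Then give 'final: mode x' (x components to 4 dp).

1 1.0834 0->1
2 1.8392 1->2
3 2.7938 2->1
4 3.9140 1->2
5 4.8686 2->1
final: 1 -1.0044

Mode 0: guard c·x = 1.5458 hit at Δt = 1.0834 (t = 1.0834), x⁻ = (-1.5458) → reset → x⁺ = (-1.0649), jump to mode 1
Mode 1: guard c·x = 1.9108 hit at Δt = 0.7558 (t = 1.8392), x⁻ = (-1.9108) → reset → x⁺ = (-2.1973), jump to mode 2
Mode 2: guard c·x = -0.4397 hit at Δt = 0.9546 (t = 2.7938), x⁻ = (-0.4397) → reset → x⁺ = (-0.5885), jump to mode 1
Mode 1: guard c·x = 1.9108 hit at Δt = 1.1202 (t = 3.9140), x⁻ = (-1.9108) → reset → x⁺ = (-2.1973), jump to mode 2
Mode 2: guard c·x = -0.4397 hit at Δt = 0.9546 (t = 4.8686), x⁻ = (-0.4397) → reset → x⁺ = (-0.5885), jump to mode 1
Mode 1: flow for 0.3160 to horizon, guard not reached → x = (-1.0044)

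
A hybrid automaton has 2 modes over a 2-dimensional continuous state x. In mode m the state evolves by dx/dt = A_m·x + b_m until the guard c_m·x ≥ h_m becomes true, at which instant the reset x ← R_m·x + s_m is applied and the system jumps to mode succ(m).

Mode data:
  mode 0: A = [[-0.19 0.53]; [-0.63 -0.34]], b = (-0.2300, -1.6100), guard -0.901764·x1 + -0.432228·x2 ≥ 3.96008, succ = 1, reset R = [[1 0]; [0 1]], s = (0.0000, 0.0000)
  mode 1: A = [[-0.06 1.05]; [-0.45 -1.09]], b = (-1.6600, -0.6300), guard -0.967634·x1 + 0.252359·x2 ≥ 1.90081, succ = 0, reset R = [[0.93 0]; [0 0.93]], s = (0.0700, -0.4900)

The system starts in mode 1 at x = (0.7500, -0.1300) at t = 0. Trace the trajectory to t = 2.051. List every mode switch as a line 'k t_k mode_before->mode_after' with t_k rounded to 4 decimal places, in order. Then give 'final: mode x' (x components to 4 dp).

1 1.4300 1->0
final: 0 -1.9490 -0.7565

Mode 1: guard c·x = 1.9008 hit at Δt = 1.4300 (t = 1.4300), x⁻ = (-2.0056, -0.1581) → reset → x⁺ = (-1.7952, -0.6370), jump to mode 0
Mode 0: flow for 0.6210 to horizon, guard not reached → x = (-1.9490, -0.7565)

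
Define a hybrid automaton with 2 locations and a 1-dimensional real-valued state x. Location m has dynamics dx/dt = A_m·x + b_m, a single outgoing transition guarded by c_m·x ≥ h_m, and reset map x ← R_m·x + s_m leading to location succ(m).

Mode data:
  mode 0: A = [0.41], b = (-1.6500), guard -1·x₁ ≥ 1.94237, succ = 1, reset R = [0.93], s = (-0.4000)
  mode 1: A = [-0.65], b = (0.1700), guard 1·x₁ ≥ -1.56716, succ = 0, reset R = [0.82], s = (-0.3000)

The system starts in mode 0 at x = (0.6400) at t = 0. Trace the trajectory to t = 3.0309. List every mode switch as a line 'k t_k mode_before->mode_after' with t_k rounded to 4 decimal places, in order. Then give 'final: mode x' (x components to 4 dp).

1 1.3830 0->1
2 1.8442 1->0
3 1.9948 0->1
4 2.4560 1->0
5 2.6066 0->1
final: 1 -1.6116

Mode 0: guard c·x = 1.9424 hit at Δt = 1.3830 (t = 1.3830), x⁻ = (-1.9424) → reset → x⁺ = (-2.2064), jump to mode 1
Mode 1: guard c·x = -1.5672 hit at Δt = 0.4612 (t = 1.8442), x⁻ = (-1.5672) → reset → x⁺ = (-1.5851), jump to mode 0
Mode 0: guard c·x = 1.9424 hit at Δt = 0.1506 (t = 1.9948), x⁻ = (-1.9424) → reset → x⁺ = (-2.2064), jump to mode 1
Mode 1: guard c·x = -1.5672 hit at Δt = 0.4612 (t = 2.4560), x⁻ = (-1.5672) → reset → x⁺ = (-1.5851), jump to mode 0
Mode 0: guard c·x = 1.9424 hit at Δt = 0.1506 (t = 2.6066), x⁻ = (-1.9424) → reset → x⁺ = (-2.2064), jump to mode 1
Mode 1: flow for 0.4243 to horizon, guard not reached → x = (-1.6116)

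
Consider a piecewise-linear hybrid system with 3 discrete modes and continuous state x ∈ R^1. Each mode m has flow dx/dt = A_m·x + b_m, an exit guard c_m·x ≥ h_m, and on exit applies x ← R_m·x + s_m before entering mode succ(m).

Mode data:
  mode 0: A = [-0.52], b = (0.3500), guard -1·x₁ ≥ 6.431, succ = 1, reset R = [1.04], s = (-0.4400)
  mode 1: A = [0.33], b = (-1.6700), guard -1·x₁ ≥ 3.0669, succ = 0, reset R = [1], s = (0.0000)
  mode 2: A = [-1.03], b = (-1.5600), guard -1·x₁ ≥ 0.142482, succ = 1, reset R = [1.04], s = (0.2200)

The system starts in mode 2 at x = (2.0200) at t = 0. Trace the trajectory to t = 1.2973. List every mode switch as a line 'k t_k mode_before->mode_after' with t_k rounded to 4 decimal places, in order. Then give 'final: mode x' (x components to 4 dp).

1 0.9187 2->1
final: 1 -0.5921

Mode 2: guard c·x = 0.1425 hit at Δt = 0.9187 (t = 0.9187), x⁻ = (-0.1425) → reset → x⁺ = (0.0718), jump to mode 1
Mode 1: flow for 0.3786 to horizon, guard not reached → x = (-0.5921)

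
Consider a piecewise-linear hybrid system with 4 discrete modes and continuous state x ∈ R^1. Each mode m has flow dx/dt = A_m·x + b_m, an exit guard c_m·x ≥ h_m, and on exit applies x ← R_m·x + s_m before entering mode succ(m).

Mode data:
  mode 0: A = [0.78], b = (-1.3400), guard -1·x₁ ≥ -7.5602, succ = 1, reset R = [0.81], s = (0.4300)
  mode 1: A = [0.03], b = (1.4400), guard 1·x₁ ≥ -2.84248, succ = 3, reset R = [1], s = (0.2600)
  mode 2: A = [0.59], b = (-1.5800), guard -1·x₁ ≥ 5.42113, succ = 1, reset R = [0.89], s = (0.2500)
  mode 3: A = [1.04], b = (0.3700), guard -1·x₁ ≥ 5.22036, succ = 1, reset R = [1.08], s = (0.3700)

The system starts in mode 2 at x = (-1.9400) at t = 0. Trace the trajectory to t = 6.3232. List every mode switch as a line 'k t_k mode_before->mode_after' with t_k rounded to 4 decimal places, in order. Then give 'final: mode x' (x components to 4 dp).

1 0.9522 2->1
2 2.2561 1->3
3 3.0075 3->1
4 4.8478 1->3
5 5.5992 3->1
final: 1 -4.3297

Mode 2: guard c·x = 5.4211 hit at Δt = 0.9522 (t = 0.9522), x⁻ = (-5.4211) → reset → x⁺ = (-4.5748), jump to mode 1
Mode 1: guard c·x = -2.8425 hit at Δt = 1.3039 (t = 2.2561), x⁻ = (-2.8425) → reset → x⁺ = (-2.5825), jump to mode 3
Mode 3: guard c·x = 5.2204 hit at Δt = 0.7514 (t = 3.0075), x⁻ = (-5.2204) → reset → x⁺ = (-5.2680), jump to mode 1
Mode 1: guard c·x = -2.8425 hit at Δt = 1.8403 (t = 4.8478), x⁻ = (-2.8425) → reset → x⁺ = (-2.5825), jump to mode 3
Mode 3: guard c·x = 5.2204 hit at Δt = 0.7514 (t = 5.5992), x⁻ = (-5.2204) → reset → x⁺ = (-5.2680), jump to mode 1
Mode 1: flow for 0.7240 to horizon, guard not reached → x = (-4.3297)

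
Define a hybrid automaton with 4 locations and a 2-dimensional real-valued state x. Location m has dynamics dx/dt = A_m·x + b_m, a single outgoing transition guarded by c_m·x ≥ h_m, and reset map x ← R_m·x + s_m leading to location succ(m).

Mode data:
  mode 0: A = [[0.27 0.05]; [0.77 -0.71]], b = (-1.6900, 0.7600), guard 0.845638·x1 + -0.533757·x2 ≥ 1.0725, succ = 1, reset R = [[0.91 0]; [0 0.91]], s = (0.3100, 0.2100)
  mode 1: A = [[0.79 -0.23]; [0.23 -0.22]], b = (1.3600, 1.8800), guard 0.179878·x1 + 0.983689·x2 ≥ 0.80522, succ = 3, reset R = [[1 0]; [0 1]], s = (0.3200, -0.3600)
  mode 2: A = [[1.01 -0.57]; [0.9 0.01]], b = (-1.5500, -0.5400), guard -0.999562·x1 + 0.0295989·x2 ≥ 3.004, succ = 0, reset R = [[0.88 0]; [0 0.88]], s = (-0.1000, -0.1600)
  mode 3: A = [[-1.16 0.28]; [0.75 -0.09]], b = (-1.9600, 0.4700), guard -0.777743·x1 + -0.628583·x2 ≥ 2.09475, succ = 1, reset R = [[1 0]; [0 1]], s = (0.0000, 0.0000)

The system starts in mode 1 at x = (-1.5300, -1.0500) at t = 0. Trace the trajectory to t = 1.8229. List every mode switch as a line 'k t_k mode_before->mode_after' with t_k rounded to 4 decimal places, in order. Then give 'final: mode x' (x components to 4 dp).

1 1.3135 1->3
final: 3 -1.1230 0.5028

Mode 1: guard c·x = 0.8052 hit at Δt = 1.3135 (t = 1.3135), x⁻ = (-1.1000, 1.0197) → reset → x⁺ = (-0.7800, 0.6597), jump to mode 3
Mode 3: flow for 0.5094 to horizon, guard not reached → x = (-1.1230, 0.5028)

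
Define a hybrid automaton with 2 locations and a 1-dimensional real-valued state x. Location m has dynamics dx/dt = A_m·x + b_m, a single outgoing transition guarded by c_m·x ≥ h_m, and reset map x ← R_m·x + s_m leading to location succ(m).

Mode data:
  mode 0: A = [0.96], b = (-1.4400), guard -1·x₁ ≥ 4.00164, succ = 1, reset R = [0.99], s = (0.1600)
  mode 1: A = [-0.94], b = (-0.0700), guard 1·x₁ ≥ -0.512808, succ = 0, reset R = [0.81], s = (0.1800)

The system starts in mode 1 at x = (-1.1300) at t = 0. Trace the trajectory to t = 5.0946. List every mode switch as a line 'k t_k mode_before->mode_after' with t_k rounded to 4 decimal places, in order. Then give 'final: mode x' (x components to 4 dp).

1 0.9349 1->0
2 2.1368 0->1
3 4.4138 1->0
final: 0 -1.8360

Mode 1: guard c·x = -0.5128 hit at Δt = 0.9349 (t = 0.9349), x⁻ = (-0.5128) → reset → x⁺ = (-0.2354), jump to mode 0
Mode 0: guard c·x = 4.0016 hit at Δt = 1.2019 (t = 2.1368), x⁻ = (-4.0016) → reset → x⁺ = (-3.8016), jump to mode 1
Mode 1: guard c·x = -0.5128 hit at Δt = 2.2770 (t = 4.4138), x⁻ = (-0.5128) → reset → x⁺ = (-0.2354), jump to mode 0
Mode 0: flow for 0.6808 to horizon, guard not reached → x = (-1.8360)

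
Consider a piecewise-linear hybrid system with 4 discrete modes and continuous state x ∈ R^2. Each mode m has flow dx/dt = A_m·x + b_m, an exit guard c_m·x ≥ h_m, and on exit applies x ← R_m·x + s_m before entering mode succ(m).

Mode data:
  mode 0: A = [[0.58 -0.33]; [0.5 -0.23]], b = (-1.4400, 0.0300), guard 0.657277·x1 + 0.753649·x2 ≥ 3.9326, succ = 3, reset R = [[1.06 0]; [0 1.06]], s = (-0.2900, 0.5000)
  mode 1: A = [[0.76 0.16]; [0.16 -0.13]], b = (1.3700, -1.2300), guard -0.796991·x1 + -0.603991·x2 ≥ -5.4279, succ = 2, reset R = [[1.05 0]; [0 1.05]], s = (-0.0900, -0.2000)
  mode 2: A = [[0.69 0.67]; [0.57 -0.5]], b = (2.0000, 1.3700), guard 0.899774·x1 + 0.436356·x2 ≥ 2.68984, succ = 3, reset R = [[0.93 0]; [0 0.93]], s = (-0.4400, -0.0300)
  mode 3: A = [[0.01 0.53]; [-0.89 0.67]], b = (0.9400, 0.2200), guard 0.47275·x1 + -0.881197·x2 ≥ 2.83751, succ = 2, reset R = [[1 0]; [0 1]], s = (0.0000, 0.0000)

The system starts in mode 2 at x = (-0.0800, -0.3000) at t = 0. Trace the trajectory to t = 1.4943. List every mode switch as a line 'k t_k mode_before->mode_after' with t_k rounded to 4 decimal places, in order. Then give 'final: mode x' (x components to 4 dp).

1 0.8511 2->3
final: 3 2.6715 0.2145

Mode 2: guard c·x = 2.6898 hit at Δt = 0.8511 (t = 0.8511), x⁻ = (2.4195, 1.1753) → reset → x⁺ = (1.8101, 1.0631), jump to mode 3
Mode 3: flow for 0.6432 to horizon, guard not reached → x = (2.6715, 0.2145)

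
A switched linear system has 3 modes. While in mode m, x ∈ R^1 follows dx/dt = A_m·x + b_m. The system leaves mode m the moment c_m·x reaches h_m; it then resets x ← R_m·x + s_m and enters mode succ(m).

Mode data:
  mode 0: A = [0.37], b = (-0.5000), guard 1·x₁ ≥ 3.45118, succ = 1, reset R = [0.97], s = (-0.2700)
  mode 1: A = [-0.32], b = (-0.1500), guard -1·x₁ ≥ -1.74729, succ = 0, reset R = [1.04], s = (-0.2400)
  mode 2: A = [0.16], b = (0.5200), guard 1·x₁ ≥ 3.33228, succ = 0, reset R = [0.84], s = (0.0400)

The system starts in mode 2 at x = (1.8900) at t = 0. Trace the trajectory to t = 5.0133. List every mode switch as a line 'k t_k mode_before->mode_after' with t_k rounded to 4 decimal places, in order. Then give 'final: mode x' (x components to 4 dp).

Mode 2: guard c·x = 3.3323 hit at Δt = 1.5458 (t = 1.5458), x⁻ = (3.3323) → reset → x⁺ = (2.8391), jump to mode 0
Mode 0: guard c·x = 3.4512 hit at Δt = 0.9313 (t = 2.4771), x⁻ = (3.4512) → reset → x⁺ = (3.0776), jump to mode 1
Mode 1: guard c·x = -1.7473 hit at Δt = 1.4694 (t = 3.9465), x⁻ = (1.7473) → reset → x⁺ = (1.5772), jump to mode 0
Mode 0: flow for 1.0668 to horizon, guard not reached → x = (1.6865)

1 1.5458 2->0
2 2.4771 0->1
3 3.9465 1->0
final: 0 1.6865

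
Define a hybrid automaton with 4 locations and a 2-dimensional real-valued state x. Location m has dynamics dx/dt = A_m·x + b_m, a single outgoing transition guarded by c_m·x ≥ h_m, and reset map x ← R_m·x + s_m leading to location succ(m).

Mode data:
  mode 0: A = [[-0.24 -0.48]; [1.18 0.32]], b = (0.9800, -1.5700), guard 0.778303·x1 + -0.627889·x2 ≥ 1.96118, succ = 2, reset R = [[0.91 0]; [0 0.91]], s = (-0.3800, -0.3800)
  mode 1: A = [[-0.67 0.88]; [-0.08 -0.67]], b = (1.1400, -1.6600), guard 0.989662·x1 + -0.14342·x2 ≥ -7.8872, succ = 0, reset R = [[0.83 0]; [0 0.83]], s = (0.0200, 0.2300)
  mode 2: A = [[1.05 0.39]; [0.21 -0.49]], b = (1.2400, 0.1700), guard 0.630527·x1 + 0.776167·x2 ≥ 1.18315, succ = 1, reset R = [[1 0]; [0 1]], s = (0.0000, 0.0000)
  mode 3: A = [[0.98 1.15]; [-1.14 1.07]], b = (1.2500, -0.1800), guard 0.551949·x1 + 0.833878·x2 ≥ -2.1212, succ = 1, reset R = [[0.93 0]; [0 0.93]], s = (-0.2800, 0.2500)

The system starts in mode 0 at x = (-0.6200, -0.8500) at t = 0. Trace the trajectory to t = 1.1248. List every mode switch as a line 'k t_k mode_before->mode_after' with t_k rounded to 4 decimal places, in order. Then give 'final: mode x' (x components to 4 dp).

1 0.7030 0->2
final: 2 0.4953 -1.9510

Mode 0: guard c·x = 1.9612 hit at Δt = 0.7030 (t = 0.7030), x⁻ = (0.6305, -2.3419) → reset → x⁺ = (0.1938, -2.5111), jump to mode 2
Mode 2: flow for 0.4218 to horizon, guard not reached → x = (0.4953, -1.9510)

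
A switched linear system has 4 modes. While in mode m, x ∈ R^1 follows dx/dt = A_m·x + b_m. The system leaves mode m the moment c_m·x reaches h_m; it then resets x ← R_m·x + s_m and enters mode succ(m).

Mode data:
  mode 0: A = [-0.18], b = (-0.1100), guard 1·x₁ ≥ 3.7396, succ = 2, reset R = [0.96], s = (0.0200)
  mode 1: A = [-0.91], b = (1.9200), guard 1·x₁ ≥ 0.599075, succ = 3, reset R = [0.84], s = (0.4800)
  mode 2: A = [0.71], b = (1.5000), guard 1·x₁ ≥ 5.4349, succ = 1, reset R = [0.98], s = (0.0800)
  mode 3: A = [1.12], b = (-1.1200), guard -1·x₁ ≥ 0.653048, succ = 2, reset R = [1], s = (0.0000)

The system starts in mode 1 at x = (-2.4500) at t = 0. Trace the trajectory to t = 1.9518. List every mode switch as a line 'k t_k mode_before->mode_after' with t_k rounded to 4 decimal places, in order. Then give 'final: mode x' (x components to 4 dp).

Mode 1: guard c·x = 0.5991 hit at Δt = 1.2139 (t = 1.2139), x⁻ = (0.5991) → reset → x⁺ = (0.9832), jump to mode 3
Mode 3: flow for 0.7379 to horizon, guard not reached → x = (0.9617)

1 1.2139 1->3
final: 3 0.9617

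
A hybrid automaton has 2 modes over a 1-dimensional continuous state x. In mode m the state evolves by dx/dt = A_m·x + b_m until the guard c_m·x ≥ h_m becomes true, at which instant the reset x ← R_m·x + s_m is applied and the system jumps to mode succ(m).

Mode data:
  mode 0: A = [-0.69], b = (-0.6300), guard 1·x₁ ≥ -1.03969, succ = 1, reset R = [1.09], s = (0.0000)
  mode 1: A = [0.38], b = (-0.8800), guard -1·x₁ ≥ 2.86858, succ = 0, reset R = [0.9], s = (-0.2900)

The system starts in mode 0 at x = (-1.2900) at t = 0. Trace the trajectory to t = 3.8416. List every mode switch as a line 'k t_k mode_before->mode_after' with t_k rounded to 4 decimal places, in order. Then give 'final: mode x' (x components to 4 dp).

1 1.5808 0->1
2 2.6533 1->0
final: 0 -1.7757

Mode 0: guard c·x = -1.0397 hit at Δt = 1.5808 (t = 1.5808), x⁻ = (-1.0397) → reset → x⁺ = (-1.1333), jump to mode 1
Mode 1: guard c·x = 2.8686 hit at Δt = 1.0725 (t = 2.6533), x⁻ = (-2.8686) → reset → x⁺ = (-2.8717), jump to mode 0
Mode 0: flow for 1.1883 to horizon, guard not reached → x = (-1.7757)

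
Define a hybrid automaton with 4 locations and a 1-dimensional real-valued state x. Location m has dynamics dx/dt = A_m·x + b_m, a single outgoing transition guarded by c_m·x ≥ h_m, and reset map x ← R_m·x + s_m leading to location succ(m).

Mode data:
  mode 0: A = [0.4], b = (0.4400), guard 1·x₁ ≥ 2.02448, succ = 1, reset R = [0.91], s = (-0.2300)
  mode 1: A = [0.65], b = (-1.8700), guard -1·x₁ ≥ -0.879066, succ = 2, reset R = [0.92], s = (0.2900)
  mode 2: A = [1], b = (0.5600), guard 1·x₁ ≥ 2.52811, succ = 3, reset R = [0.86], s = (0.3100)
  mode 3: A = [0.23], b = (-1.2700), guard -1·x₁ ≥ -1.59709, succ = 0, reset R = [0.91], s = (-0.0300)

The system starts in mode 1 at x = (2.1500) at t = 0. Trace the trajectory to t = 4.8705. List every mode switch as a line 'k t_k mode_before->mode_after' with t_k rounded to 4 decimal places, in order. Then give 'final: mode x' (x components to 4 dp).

Mode 1: guard c·x = -0.8791 hit at Δt = 1.5554 (t = 1.5554), x⁻ = (0.8791) → reset → x⁺ = (1.0987), jump to mode 2
Mode 2: guard c·x = 2.5281 hit at Δt = 0.6215 (t = 2.1769), x⁻ = (2.5281) → reset → x⁺ = (2.4842), jump to mode 3
Mode 3: guard c·x = -1.5971 hit at Δt = 1.1140 (t = 3.2909), x⁻ = (1.5971) → reset → x⁺ = (1.4234), jump to mode 0
Mode 0: guard c·x = 2.0245 hit at Δt = 0.5342 (t = 3.8251), x⁻ = (2.0245) → reset → x⁺ = (1.6123), jump to mode 1
Mode 1: guard c·x = -0.8791 hit at Δt = 0.7035 (t = 4.5286), x⁻ = (0.8791) → reset → x⁺ = (1.0987), jump to mode 2
Mode 2: flow for 0.3419 to horizon, guard not reached → x = (1.7748)

1 1.5554 1->2
2 2.1769 2->3
3 3.2909 3->0
4 3.8251 0->1
5 4.5286 1->2
final: 2 1.7748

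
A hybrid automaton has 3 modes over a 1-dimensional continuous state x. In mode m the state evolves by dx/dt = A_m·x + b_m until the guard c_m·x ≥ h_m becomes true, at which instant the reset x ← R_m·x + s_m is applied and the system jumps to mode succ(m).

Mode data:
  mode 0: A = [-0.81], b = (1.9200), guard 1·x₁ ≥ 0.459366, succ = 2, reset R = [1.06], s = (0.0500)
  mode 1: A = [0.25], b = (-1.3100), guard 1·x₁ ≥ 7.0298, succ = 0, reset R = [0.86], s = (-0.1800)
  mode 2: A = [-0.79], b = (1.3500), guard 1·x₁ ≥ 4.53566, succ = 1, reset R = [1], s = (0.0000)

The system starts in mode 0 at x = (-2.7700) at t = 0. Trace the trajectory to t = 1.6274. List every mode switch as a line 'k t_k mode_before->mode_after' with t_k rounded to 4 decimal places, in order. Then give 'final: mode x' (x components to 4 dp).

1 1.2216 0->2
final: 2 0.8584

Mode 0: guard c·x = 0.4594 hit at Δt = 1.2216 (t = 1.2216), x⁻ = (0.4594) → reset → x⁺ = (0.5369), jump to mode 2
Mode 2: flow for 0.4058 to horizon, guard not reached → x = (0.8584)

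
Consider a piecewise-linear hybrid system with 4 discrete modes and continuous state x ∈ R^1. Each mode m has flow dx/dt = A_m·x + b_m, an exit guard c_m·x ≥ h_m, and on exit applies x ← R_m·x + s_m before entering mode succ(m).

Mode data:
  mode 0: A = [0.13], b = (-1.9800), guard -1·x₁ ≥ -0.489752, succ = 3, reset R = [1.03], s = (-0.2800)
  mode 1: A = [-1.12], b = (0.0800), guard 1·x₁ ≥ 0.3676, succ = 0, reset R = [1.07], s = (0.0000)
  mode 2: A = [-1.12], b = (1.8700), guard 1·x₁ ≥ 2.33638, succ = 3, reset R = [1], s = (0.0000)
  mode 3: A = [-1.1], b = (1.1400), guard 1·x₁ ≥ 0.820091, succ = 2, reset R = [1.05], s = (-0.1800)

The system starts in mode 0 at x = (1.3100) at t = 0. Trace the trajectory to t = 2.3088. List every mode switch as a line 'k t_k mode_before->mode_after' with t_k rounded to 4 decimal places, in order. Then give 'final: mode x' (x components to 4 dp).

1 0.4404 0->3
2 1.6430 3->2
final: 2 1.2007

Mode 0: guard c·x = -0.4898 hit at Δt = 0.4404 (t = 0.4404), x⁻ = (0.4898) → reset → x⁺ = (0.2244), jump to mode 3
Mode 3: guard c·x = 0.8201 hit at Δt = 1.2026 (t = 1.6430), x⁻ = (0.8201) → reset → x⁺ = (0.6811), jump to mode 2
Mode 2: flow for 0.6658 to horizon, guard not reached → x = (1.2007)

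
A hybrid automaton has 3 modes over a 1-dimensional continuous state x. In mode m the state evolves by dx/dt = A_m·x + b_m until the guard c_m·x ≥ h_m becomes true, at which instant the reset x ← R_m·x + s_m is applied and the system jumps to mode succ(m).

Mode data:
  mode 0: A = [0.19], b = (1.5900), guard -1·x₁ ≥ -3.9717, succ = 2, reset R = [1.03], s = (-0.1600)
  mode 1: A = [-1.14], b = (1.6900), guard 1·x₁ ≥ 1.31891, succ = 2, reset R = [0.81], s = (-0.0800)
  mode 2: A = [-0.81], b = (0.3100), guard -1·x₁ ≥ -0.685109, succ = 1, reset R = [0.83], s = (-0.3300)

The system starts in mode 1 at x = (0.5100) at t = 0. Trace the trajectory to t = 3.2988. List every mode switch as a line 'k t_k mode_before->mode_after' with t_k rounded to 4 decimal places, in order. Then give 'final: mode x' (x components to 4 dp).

1 1.5638 1->2
2 2.4212 2->1
final: 1 1.0251

Mode 1: guard c·x = 1.3189 hit at Δt = 1.5638 (t = 1.5638), x⁻ = (1.3189) → reset → x⁺ = (0.9883), jump to mode 2
Mode 2: guard c·x = -0.6851 hit at Δt = 0.8574 (t = 2.4212), x⁻ = (0.6851) → reset → x⁺ = (0.2386), jump to mode 1
Mode 1: flow for 0.8776 to horizon, guard not reached → x = (1.0251)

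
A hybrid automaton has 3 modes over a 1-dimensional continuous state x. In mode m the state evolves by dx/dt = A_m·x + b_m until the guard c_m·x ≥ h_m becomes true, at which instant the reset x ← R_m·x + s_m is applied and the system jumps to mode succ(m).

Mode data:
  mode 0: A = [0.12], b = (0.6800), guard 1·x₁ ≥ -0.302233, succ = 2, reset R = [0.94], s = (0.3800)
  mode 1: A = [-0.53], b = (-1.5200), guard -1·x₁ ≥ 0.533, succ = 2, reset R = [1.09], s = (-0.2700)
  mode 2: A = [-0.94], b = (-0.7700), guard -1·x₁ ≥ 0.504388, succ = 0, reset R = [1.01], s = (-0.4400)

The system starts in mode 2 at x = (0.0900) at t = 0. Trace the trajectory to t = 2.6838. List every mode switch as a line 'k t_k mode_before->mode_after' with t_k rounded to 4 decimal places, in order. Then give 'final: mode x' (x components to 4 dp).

Mode 2: guard c·x = 0.5044 hit at Δt = 1.1284 (t = 1.1284), x⁻ = (-0.5044) → reset → x⁺ = (-0.9494), jump to mode 0
Mode 0: guard c·x = -0.3022 hit at Δt = 1.0714 (t = 2.1998), x⁻ = (-0.3022) → reset → x⁺ = (0.0959), jump to mode 2
Mode 2: flow for 0.4840 to horizon, guard not reached → x = (-0.2386)

1 1.1284 2->0
2 2.1998 0->2
final: 2 -0.2386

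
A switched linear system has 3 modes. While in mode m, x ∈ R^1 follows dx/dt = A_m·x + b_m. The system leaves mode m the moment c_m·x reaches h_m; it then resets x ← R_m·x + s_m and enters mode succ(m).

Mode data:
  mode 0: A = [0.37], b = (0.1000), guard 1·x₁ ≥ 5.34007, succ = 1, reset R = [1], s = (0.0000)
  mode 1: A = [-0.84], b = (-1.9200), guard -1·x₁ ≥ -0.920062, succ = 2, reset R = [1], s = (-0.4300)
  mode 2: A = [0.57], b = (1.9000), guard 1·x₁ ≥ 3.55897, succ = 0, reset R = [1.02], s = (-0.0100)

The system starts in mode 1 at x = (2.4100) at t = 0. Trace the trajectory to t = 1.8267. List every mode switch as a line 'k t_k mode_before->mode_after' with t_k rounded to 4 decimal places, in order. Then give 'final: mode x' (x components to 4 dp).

1 0.4544 1->2
2 1.4882 2->0
final: 0 4.1392

Mode 1: guard c·x = -0.9201 hit at Δt = 0.4544 (t = 0.4544), x⁻ = (0.9201) → reset → x⁺ = (0.4901), jump to mode 2
Mode 2: guard c·x = 3.5590 hit at Δt = 1.0338 (t = 1.4882), x⁻ = (3.5590) → reset → x⁺ = (3.6201), jump to mode 0
Mode 0: flow for 0.3385 to horizon, guard not reached → x = (4.1392)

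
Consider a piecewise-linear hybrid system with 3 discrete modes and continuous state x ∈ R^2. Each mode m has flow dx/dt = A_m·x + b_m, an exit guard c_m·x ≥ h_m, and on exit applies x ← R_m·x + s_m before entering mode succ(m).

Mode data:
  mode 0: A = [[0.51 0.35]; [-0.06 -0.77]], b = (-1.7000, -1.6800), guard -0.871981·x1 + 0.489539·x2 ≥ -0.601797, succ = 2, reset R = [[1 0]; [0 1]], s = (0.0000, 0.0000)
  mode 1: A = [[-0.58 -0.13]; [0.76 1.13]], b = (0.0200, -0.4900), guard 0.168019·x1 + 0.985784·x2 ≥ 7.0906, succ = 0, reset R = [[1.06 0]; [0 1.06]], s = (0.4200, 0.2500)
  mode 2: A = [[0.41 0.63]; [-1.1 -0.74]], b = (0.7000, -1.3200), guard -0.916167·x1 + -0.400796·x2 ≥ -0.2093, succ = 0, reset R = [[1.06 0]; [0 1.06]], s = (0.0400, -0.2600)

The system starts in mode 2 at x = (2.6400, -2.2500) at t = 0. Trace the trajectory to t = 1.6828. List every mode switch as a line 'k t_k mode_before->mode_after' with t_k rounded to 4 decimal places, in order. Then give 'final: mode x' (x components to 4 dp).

Mode 2: guard c·x = -0.2093 hit at Δt = 1.2812 (t = 1.2812), x⁻ = (2.0693, -4.2080) → reset → x⁺ = (2.2335, -4.7204), jump to mode 0
Mode 0: flow for 0.4016 to horizon, guard not reached → x = (1.2975, -4.0815)

1 1.2812 2->0
final: 0 1.2975 -4.0815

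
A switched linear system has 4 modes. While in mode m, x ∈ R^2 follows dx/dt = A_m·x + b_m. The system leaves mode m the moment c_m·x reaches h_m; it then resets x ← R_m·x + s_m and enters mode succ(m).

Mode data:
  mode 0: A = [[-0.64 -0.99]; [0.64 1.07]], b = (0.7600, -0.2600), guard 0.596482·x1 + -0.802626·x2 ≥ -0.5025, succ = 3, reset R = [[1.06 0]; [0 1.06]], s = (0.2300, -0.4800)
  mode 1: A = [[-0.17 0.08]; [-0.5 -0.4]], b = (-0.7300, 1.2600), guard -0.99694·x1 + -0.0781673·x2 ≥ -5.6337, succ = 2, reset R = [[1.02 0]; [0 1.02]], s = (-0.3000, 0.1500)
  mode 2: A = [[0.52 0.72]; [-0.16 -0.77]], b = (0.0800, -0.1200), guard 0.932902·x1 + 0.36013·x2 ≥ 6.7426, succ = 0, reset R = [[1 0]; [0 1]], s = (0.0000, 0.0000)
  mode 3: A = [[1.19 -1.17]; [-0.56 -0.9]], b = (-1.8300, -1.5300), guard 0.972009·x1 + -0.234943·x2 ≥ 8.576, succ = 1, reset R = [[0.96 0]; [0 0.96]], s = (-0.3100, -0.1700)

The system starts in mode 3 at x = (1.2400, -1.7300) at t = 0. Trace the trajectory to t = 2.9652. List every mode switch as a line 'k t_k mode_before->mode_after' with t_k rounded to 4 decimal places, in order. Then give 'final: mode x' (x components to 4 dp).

Mode 3: guard c·x = 8.5760 hit at Δt = 1.2849 (t = 1.2849), x⁻ = (7.9760, -3.5042) → reset → x⁺ = (7.3469, -3.5340), jump to mode 1
Mode 1: guard c·x = -5.6337 hit at Δt = 0.6440 (t = 1.9289), x⁻ = (5.9562, -3.8926) → reset → x⁺ = (5.7753, -3.8205), jump to mode 2
Mode 2: flow for 1.0363 to horizon, guard not reached → x = (6.9153, -2.5245)

1 1.2849 3->1
2 1.9289 1->2
final: 2 6.9153 -2.5245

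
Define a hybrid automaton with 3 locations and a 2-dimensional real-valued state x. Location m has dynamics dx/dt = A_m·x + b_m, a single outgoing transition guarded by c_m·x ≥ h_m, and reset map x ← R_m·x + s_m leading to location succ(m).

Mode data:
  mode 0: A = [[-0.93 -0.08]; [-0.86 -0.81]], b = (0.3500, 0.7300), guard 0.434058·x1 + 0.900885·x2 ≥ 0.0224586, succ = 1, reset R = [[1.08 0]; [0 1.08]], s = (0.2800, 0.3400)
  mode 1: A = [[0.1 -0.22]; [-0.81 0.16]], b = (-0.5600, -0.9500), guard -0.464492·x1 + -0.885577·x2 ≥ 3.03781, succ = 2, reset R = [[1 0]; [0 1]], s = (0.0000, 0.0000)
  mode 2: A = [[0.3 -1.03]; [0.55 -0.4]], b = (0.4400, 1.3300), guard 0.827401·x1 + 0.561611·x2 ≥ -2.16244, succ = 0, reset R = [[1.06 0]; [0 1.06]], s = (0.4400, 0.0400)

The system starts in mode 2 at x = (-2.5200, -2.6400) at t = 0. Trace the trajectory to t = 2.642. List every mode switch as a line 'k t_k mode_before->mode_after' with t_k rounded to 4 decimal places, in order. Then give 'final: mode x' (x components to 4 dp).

Mode 2: guard c·x = -2.1624 hit at Δt = 0.5481 (t = 0.5481), x⁻ = (-1.2767, -1.9695) → reset → x⁺ = (-0.9133, -2.0476), jump to mode 0
Mode 0: guard c·x = 0.0225 hit at Δt = 1.2544 (t = 1.8025), x⁻ = (0.0090, 0.0206) → reset → x⁺ = (0.2898, 0.3622), jump to mode 1
Mode 1: flow for 0.8395 to horizon, guard not reached → x = (-0.1617, -0.4824)

1 0.5481 2->0
2 1.8025 0->1
final: 1 -0.1617 -0.4824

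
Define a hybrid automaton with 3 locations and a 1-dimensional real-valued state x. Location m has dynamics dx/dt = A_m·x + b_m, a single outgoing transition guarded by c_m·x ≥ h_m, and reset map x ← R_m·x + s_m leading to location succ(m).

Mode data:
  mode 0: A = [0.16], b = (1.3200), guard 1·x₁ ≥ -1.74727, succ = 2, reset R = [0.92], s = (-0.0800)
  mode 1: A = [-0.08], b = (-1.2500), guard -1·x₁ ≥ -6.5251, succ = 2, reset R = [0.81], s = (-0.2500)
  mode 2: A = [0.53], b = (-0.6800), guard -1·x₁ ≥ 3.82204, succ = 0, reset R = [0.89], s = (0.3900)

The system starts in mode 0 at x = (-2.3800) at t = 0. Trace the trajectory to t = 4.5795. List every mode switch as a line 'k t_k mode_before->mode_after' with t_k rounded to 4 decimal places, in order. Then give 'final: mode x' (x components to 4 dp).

1 0.6398 0->2
2 1.6615 2->0
3 3.0128 0->2
4 4.0345 2->0
final: 0 -2.5343

Mode 0: guard c·x = -1.7473 hit at Δt = 0.6398 (t = 0.6398), x⁻ = (-1.7473) → reset → x⁺ = (-1.6875), jump to mode 2
Mode 2: guard c·x = 3.8220 hit at Δt = 1.0217 (t = 1.6615), x⁻ = (-3.8220) → reset → x⁺ = (-3.0116), jump to mode 0
Mode 0: guard c·x = -1.7473 hit at Δt = 1.3513 (t = 3.0128), x⁻ = (-1.7473) → reset → x⁺ = (-1.6875), jump to mode 2
Mode 2: guard c·x = 3.8220 hit at Δt = 1.0217 (t = 4.0345), x⁻ = (-3.8220) → reset → x⁺ = (-3.0116), jump to mode 0
Mode 0: flow for 0.5450 to horizon, guard not reached → x = (-2.5343)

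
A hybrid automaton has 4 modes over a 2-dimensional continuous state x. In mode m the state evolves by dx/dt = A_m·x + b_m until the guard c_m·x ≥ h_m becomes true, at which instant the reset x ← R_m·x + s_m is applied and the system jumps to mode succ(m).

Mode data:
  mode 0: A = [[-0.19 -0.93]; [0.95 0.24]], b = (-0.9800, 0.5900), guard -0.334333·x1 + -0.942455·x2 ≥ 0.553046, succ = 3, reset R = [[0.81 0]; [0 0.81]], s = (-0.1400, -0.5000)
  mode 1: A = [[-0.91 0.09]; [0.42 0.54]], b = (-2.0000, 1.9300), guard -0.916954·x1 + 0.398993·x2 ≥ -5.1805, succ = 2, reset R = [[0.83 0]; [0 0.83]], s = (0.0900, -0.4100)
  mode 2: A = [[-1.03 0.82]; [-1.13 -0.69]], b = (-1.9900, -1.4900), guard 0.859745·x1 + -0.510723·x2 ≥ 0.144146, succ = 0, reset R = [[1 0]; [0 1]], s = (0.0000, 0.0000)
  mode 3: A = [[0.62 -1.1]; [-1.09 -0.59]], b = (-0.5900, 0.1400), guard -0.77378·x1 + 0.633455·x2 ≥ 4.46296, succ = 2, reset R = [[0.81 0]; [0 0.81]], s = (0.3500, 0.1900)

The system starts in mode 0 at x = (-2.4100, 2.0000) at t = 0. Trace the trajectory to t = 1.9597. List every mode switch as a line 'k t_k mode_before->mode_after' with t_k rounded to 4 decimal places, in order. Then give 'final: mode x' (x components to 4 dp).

Mode 0: guard c·x = 0.5530 hit at Δt = 0.6687 (t = 0.6687), x⁻ = (-3.5568, 0.6750) → reset → x⁺ = (-3.0210, 0.0467), jump to mode 3
Mode 3: guard c·x = 4.4630 hit at Δt = 0.4016 (t = 1.0703), x⁻ = (-4.5126, 1.5332) → reset → x⁺ = (-3.3052, 1.4319), jump to mode 2
Mode 2: flow for 0.8894 to horizon, guard not reached → x = (-1.7110, 1.5193)

1 0.6687 0->3
2 1.0703 3->2
final: 2 -1.7110 1.5193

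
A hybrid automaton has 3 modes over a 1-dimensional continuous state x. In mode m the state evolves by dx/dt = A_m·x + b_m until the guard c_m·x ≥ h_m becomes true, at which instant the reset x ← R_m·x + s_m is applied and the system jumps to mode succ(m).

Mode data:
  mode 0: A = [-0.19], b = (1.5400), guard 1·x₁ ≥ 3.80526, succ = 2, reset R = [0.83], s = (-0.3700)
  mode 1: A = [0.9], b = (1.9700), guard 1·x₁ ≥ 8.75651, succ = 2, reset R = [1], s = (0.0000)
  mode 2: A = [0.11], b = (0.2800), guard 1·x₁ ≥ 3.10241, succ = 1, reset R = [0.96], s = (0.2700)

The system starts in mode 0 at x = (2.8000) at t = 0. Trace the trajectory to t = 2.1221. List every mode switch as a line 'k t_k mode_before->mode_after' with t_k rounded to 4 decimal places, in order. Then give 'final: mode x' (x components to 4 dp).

1 1.1057 0->2
2 1.6258 2->1
final: 1 6.3101

Mode 0: guard c·x = 3.8053 hit at Δt = 1.1057 (t = 1.1057), x⁻ = (3.8053) → reset → x⁺ = (2.7884), jump to mode 2
Mode 2: guard c·x = 3.1024 hit at Δt = 0.5201 (t = 1.6258), x⁻ = (3.1024) → reset → x⁺ = (3.2483), jump to mode 1
Mode 1: flow for 0.4963 to horizon, guard not reached → x = (6.3101)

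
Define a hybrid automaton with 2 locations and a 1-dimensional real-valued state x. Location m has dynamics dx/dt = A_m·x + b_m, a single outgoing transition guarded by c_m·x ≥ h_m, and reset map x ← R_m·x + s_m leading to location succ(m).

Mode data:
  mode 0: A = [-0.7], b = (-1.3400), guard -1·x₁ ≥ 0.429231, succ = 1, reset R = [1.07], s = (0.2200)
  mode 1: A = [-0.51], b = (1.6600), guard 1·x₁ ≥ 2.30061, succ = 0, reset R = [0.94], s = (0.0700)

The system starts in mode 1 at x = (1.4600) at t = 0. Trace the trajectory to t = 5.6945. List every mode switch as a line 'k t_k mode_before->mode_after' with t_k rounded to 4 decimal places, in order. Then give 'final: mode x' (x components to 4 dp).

Mode 1: guard c·x = 2.3006 hit at Δt = 1.2387 (t = 1.2387), x⁻ = (2.3006) → reset → x⁺ = (2.2326), jump to mode 0
Mode 0: guard c·x = 0.4292 hit at Δt = 1.4670 (t = 2.7057), x⁻ = (-0.4292) → reset → x⁺ = (-0.2393), jump to mode 1
Mode 1: guard c·x = 2.3006 hit at Δt = 2.5449 (t = 5.2506), x⁻ = (2.3006) → reset → x⁺ = (2.2326), jump to mode 0
Mode 0: flow for 0.4439 to horizon, guard not reached → x = (1.1249)

1 1.2387 1->0
2 2.7057 0->1
3 5.2506 1->0
final: 0 1.1249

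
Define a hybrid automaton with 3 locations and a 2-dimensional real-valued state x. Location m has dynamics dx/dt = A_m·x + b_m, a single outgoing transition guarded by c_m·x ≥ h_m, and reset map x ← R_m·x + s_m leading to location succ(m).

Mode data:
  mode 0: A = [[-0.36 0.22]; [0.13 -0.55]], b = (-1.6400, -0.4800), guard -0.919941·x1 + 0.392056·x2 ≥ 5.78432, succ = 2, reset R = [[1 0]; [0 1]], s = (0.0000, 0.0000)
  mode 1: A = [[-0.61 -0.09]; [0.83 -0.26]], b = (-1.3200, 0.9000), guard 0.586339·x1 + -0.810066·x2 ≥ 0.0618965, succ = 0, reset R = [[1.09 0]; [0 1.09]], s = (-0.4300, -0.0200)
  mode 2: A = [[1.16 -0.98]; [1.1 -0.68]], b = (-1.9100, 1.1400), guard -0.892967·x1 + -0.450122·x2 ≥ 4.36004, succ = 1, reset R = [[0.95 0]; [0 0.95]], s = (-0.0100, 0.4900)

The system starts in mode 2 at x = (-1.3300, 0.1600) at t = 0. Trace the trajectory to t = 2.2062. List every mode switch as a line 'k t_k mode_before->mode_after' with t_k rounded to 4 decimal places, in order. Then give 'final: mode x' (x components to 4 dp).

Mode 2: guard c·x = 4.3600 hit at Δt = 0.6362 (t = 0.6362), x⁻ = (-4.4155, -0.9268) → reset → x⁺ = (-4.2047, -0.3904), jump to mode 1
Mode 1: guard c·x = 0.0619 hit at Δt = 1.1270 (t = 1.7632), x⁻ = (-3.0738, -2.3012) → reset → x⁺ = (-3.7804, -2.5284), jump to mode 0
Mode 0: flow for 0.4430 to horizon, guard not reached → x = (-4.1148, -2.3727)

1 0.6362 2->1
2 1.7632 1->0
final: 0 -4.1148 -2.3727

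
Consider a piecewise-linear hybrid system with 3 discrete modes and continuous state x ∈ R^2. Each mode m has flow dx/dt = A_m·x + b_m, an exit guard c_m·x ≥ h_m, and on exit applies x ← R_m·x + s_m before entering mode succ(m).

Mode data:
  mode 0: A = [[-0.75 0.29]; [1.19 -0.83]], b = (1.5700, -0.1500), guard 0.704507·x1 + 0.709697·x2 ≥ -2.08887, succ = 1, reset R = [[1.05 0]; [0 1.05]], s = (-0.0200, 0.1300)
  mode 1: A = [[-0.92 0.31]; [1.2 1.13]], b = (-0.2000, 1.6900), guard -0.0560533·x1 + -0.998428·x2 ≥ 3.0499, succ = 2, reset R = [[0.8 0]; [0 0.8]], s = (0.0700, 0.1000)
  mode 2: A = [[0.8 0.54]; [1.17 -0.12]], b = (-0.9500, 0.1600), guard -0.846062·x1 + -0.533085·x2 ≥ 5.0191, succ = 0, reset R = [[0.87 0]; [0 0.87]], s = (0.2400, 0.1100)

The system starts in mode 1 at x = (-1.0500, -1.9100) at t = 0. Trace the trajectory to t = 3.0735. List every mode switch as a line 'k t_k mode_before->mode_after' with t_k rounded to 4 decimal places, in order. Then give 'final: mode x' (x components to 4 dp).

Mode 1: guard c·x = 3.0499 hit at Δt = 0.4786 (t = 0.4786), x⁻ = (-1.0468, -2.9959) → reset → x⁺ = (-0.7674, -2.2967), jump to mode 2
Mode 2: guard c·x = 5.0191 hit at Δt = 0.7067 (t = 1.1853), x⁻ = (-3.6464, -3.6279) → reset → x⁺ = (-2.9324, -3.0463), jump to mode 0
Mode 0: guard c·x = -2.0889 hit at Δt = 1.2926 (t = 2.4779), x⁻ = (-0.5136, -2.4335) → reset → x⁺ = (-0.5592, -2.4252), jump to mode 1
Mode 1: guard c·x = 3.0499 hit at Δt = 0.2800 (t = 2.7579), x⁻ = (-0.6893, -3.0160) → reset → x⁺ = (-0.4814, -2.3128), jump to mode 2
Mode 2: flow for 0.3156 to horizon, guard not reached → x = (-1.4224, -2.5151)

1 0.4786 1->2
2 1.1853 2->0
3 2.4779 0->1
4 2.7579 1->2
final: 2 -1.4224 -2.5151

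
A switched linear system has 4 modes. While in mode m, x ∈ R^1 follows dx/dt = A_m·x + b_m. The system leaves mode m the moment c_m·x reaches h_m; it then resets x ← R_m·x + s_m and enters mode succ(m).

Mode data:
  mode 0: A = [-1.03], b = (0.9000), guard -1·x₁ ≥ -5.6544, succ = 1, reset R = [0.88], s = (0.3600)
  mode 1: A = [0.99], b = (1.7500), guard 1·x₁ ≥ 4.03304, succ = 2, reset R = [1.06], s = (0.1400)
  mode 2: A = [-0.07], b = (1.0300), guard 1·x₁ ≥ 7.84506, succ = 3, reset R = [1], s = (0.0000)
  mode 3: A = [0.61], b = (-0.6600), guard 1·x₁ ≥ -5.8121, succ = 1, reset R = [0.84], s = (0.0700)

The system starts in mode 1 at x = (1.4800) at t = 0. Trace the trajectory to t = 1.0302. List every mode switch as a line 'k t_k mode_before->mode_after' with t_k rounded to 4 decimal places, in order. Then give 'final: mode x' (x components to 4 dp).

Mode 1: guard c·x = 4.0330 hit at Δt = 0.5859 (t = 0.5859), x⁻ = (4.0330) → reset → x⁺ = (4.4150), jump to mode 2
Mode 2: flow for 0.4443 to horizon, guard not reached → x = (4.7304)

1 0.5859 1->2
final: 2 4.7304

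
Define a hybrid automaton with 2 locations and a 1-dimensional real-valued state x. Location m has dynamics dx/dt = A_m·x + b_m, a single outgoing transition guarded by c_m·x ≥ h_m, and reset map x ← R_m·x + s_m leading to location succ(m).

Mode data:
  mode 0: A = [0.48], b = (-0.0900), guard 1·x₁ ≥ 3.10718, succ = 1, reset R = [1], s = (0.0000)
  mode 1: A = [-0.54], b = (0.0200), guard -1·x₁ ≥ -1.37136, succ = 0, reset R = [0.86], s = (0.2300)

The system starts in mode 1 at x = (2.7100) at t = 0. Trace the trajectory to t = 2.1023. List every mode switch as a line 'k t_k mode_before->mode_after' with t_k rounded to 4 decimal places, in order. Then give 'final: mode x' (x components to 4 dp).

Mode 1: guard c·x = -1.3714 hit at Δt = 1.2866 (t = 1.2866), x⁻ = (1.3714) → reset → x⁺ = (1.4094), jump to mode 0
Mode 0: flow for 0.8157 to horizon, guard not reached → x = (1.9950)

1 1.2866 1->0
final: 0 1.9950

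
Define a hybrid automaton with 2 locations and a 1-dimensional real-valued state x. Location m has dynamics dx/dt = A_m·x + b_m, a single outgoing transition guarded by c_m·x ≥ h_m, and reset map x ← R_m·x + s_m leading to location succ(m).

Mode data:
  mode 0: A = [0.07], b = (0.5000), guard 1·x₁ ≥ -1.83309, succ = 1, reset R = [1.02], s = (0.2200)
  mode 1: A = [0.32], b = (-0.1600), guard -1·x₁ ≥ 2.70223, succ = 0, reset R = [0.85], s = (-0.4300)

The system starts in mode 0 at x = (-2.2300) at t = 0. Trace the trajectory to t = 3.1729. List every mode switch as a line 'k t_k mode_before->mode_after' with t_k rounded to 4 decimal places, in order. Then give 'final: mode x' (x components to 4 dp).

Mode 0: guard c·x = -1.8331 hit at Δt = 1.1099 (t = 1.1099), x⁻ = (-1.8331) → reset → x⁺ = (-1.6498), jump to mode 1
Mode 1: guard c·x = 2.7022 hit at Δt = 1.2453 (t = 2.3552), x⁻ = (-2.7022) → reset → x⁺ = (-2.7269), jump to mode 0
Mode 0: flow for 0.8177 to horizon, guard not reached → x = (-2.4668)

1 1.1099 0->1
2 2.3552 1->0
final: 0 -2.4668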